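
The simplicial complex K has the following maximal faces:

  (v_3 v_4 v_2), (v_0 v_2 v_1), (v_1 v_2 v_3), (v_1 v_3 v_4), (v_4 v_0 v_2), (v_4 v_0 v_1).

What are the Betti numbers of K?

K has 5 vertices, 9 edges, 6 triangles.
rank ∂_0 = 0, rank ∂_1 = 4 ⇒ b_0 = 5 − 0 − 4 = 1; all invariant factors of ∂_1 are 1 so no torsion. So H_0 ≅ Z.
rank ∂_1 = 4, rank ∂_2 = 5 ⇒ b_1 = 9 − 4 − 5 = 0; all invariant factors of ∂_2 are 1 so no torsion. So H_1 ≅ 0.
rank ∂_2 = 5, rank ∂_3 = 0 ⇒ b_2 = 6 − 5 − 0 = 1. So H_2 ≅ Z.

b_0 = 1, b_1 = 0, b_2 = 1.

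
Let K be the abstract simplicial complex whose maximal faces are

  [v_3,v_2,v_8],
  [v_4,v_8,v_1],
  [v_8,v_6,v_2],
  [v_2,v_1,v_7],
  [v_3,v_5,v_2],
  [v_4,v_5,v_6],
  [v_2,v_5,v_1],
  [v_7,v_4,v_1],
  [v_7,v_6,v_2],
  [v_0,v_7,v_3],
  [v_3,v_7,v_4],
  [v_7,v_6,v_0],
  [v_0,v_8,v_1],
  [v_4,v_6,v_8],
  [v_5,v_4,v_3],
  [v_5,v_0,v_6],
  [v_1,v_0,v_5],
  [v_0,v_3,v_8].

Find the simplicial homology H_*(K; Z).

H_0 ≅ Z,  H_1 ≅ Z^2,  H_2 ≅ Z.

Order the vertices as v_0 < v_1 < v_2 < v_3 < v_4 < v_5 < v_6 < v_7 < v_8. Listing each simplex with vertices in this order, K has dimension 2 with simplices:

  0-simplices (9): [v_0], [v_1], [v_2], [v_3], [v_4], [v_5], [v_6], [v_7], [v_8]
  1-simplices (27): (27 of them)
  2-simplices (18): (18 of them)

Hence C_0 ≅ Z^9, C_1 ≅ Z^27, C_2 ≅ Z^18.

Boundary ∂_1: C_1 → C_0 maps an edge to its endpoints' difference, ∂[p,q] = q − p.
This gives a 9×27 integer matrix of rank 8; reducing to Smith normal form yields diagonal entries (1,1,1,1,1,1,1,1).

∂_2: C_2 → C_1 maps a triangle to the signed sum of its edges. For instance
  ∂[v_0,v_3,v_7] = [v_3,v_7] − [v_0,v_7] + [v_0,v_3],
  ∂[v_0,v_1,v_5] = [v_1,v_5] − [v_0,v_5] + [v_0,v_1].
The 27×18 boundary matrix has rank 17 and Smith normal form diag(1,1,1,1,1,1,1,1,1,1,1,1,1,1,1,1,1).

From H_k ≅ ker(∂_k) / im(∂_{k+1}) we obtain:

  H_0: rank C_0 − rank ∂_1 = 9 − 8 = 1, and the invariant factors of ∂_1 are all 1, so H_0 ≅ Z.
  H_1: rank ker ∂_1 − rank ∂_2 = (27 − 8) − 17 = 2, and the invariant factors of ∂_2 are all 1, so H_1 ≅ Z^2.
  H_2: rank ker ∂_2 − rank ∂_3 = (18 − 17) − 0 = 1, and there is no ∂_3, so H_2 ≅ Z.

As a check, the Euler characteristic is 9 − 27 + 18 = 0, which agrees with 1 − 2 + 1 = 0.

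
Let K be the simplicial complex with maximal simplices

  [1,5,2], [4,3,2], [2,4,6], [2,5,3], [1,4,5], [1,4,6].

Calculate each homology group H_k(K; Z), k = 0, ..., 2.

H_0 ≅ Z,  H_1 ≅ Z,  H_2 = 0.

Order the vertices as 1 < 2 < 3 < 4 < 5 < 6. Listing each simplex with vertices in this order, K has dimension 2 with simplices:

  0-simplices (6): [1], [2], [3], [4], [5], [6]
  1-simplices (12): [1,2], [1,4], [1,5], [1,6], [2,3], [2,4], [2,5], [2,6], [3,4], [3,5], [4,5], [4,6]
  2-simplices (6): [1,2,5], [1,4,5], [1,4,6], [2,3,4], [2,3,5], [2,4,6]

giving chain groups C_0 ≅ Z^6, C_1 ≅ Z^12, C_2 ≅ Z^6.

∂_1: C_1 → C_0 maps an edge to its endpoints' difference, ∂[p,q] = q − p.
The 6×12 boundary matrix has rank 5 and Smith normal form diag(1,1,1,1,1).

The boundary map ∂_2: C_2 → C_1 maps a triangle to the signed sum of its edges. For instance
  ∂[1,4,6] = [4,6] − [1,6] + [1,4],
  ∂[1,2,5] = [2,5] − [1,5] + [1,2].
The resulting 12×6 matrix has rank 6, and its Smith normal form has invariant factors (1,1,1,1,1,1).

Reading off H_k = ker ∂_k / im ∂_{k+1}:

  H_0: rank C_0 − rank ∂_1 = 6 − 5 = 1, and the invariant factors of ∂_1 are all 1, so H_0 = Z.
  H_1: rank ker ∂_1 − rank ∂_2 = (12 − 5) − 6 = 1, and the invariant factors of ∂_2 are all 1, so H_1 = Z.
  H_2: rank ker ∂_2 − rank ∂_3 = (6 − 6) − 0 = 0, and there is no ∂_3, so H_2 = 0.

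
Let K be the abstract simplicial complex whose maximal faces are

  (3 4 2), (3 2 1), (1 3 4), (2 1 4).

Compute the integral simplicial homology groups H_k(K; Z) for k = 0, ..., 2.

H_0 ≅ Z,  H_1 = 0,  H_2 ≅ Z.

We work with the vertex ordering 1 < 2 < 3 < 4. The simplices of K, each written with vertices in increasing order, are:

  0-simplices (4): [1], [2], [3], [4]
  1-simplices (6): [1,2], [1,3], [1,4], [2,3], [2,4], [3,4]
  2-simplices (4): [1,2,3], [1,2,4], [1,3,4], [2,3,4]

Hence C_0 ≅ Z^4, C_1 ≅ Z^6, C_2 ≅ Z^4.

Boundary ∂_1: C_1 → C_0 is given by ∂[p,q] = [q] − [p].
The 4×6 boundary matrix has rank 3 and Smith normal form diag(1,1,1).

Boundary ∂_2: C_2 → C_1 sends each 2-simplex [p,q,r] to [q,r] − [p,r] + [p,q]. For instance
  ∂[2,3,4] = [3,4] − [2,4] + [2,3],
  ∂[1,2,4] = [2,4] − [1,4] + [1,2].
This gives a 6×4 integer matrix of rank 3; reducing to Smith normal form yields diagonal entries (1,1,1).

From H_k ≅ ker(∂_k) / im(∂_{k+1}) we obtain:

  H_0: rank C_0 − rank ∂_1 = 4 − 3 = 1, and the invariant factors of ∂_1 are all 1, so H_0 = Z.
  H_1: rank ker ∂_1 − rank ∂_2 = (6 − 3) − 3 = 0, and the invariant factors of ∂_2 are all 1, so H_1 = 0.
  H_2: rank ker ∂_2 − rank ∂_3 = (4 − 3) − 0 = 1, and there is no ∂_3, so H_2 = Z.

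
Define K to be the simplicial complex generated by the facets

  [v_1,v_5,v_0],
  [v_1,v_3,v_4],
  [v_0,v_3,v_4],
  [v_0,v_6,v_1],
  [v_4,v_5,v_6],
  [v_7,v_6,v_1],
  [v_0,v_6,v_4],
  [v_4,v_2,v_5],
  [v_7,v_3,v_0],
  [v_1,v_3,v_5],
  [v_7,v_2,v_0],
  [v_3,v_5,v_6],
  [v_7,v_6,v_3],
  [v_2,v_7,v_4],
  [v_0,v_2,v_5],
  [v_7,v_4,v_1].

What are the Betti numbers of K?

Take the total order v_0 < v_1 < v_2 < v_3 < v_4 < v_5 < v_6 < v_7 on the vertex set. Then K (dimension 2) consists of the simplices:

  0-simplices (8): [v_0], [v_1], [v_2], [v_3], [v_4], [v_5], [v_6], [v_7]
  1-simplices (24): (24 of them)
  2-simplices (16): (16 of them)

so the chain groups are C_0 ≅ Z^8, C_1 ≅ Z^24, C_2 ≅ Z^16.

The boundary map ∂_1: C_1 → C_0 is given by ∂[p,q] = [q] − [p]. For instance
  ∂[v_1,v_7] = [v_7] − [v_1].
The 8×24 boundary matrix has rank 7 and Smith normal form diag(1,1,1,1,1,1,1).

∂_2: C_2 → C_1 maps a triangle to the signed sum of its edges. For instance
  ∂[v_0,v_3,v_7] = [v_3,v_7] − [v_0,v_7] + [v_0,v_3],
  ∂[v_0,v_2,v_7] = [v_2,v_7] − [v_0,v_7] + [v_0,v_2].
The 24×16 boundary matrix has rank 15 and Smith normal form diag(1,1,1,1,1,1,1,1,1,1,1,1,1,1,1).

Reading off H_k = ker ∂_k / im ∂_{k+1}:

  H_0: rank C_0 − rank ∂_1 = 8 − 7 = 1, and the invariant factors of ∂_1 are all 1, so H_0 = Z.
  H_1: rank ker ∂_1 − rank ∂_2 = (24 − 7) − 15 = 2, and the invariant factors of ∂_2 are all 1, so H_1 = Z^2.
  H_2: rank ker ∂_2 − rank ∂_3 = (16 − 15) − 0 = 1, and there is no ∂_3, so H_2 = Z.

Hence the Betti numbers are b_0 = 1, b_1 = 2, b_2 = 1.

b_0 = 1, b_1 = 2, b_2 = 1.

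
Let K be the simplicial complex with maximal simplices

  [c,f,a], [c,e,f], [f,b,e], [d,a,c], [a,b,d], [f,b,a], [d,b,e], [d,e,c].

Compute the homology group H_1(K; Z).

Fix the vertex order a < b < c < d < e < f and write every simplex with vertices in increasing order. Then dim K = 2 and the simplices of K are:

  0-simplices (6): a, b, c, d, e, f
  1-simplices (12): ab, ac, ad, af, bd, be, bf, cd, ce, cf, de, ef
  2-simplices (8): abd, abf, acd, acf, bde, bef, cde, cef

so the chain groups are C_0 ≅ Z^6, C_1 ≅ Z^12, C_2 ≅ Z^8.

The boundary map ∂_1: C_1 → C_0 sends each edge [p,q] (with p < q) to q − p. For instance
  ∂cf = f − c.
The 6×12 boundary matrix has rank 5 and Smith normal form diag(1,1,1,1,1).

Boundary ∂_2: C_2 → C_1 maps a triangle to the signed sum of its edges. For instance
  ∂bde = de − be + bd,
  ∂abf = bf − af + ab.
The 12×8 boundary matrix has rank 7 and Smith normal form diag(1,1,1,1,1,1,1).

Computing H_k = (kernel of ∂_k) / (image of ∂_{k+1}):

  H_1: rank ker ∂_1 − rank ∂_2 = (12 − 5) − 7 = 0, and the invariant factors of ∂_2 are all 1, so H_1 = 0.

(K is a triangulation of the 2-sphere S^2.)

H_1 ≅ 0.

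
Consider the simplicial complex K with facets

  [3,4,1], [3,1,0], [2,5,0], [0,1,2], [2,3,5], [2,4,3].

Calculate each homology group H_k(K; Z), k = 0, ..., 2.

We work with the vertex ordering 0 < 1 < 2 < 3 < 4 < 5. The simplices of K, each written with vertices in increasing order, are:

  0-simplices (6): [0], [1], [2], [3], [4], [5]
  1-simplices (12): [0,1], [0,2], [0,3], [0,5], [1,2], [1,3], [1,4], [2,3], [2,4], [2,5], [3,4], [3,5]
  2-simplices (6): [0,1,2], [0,1,3], [0,2,5], [1,3,4], [2,3,4], [2,3,5]

giving chain groups C_0 ≅ Z^6, C_1 ≅ Z^12, C_2 ≅ Z^6.

∂_1: C_1 → C_0 maps an edge to its endpoints' difference, ∂[p,q] = q − p. For instance
  ∂[3,5] = [5] − [3].
The resulting 6×12 matrix has rank 5, and its Smith normal form has invariant factors (1,1,1,1,1).

∂_2: C_2 → C_1 sends each 2-simplex [p,q,r] to [q,r] − [p,r] + [p,q]. For instance
  ∂[2,3,5] = [3,5] − [2,5] + [2,3],
  ∂[0,2,5] = [2,5] − [0,5] + [0,2].
As a 12×6 matrix over Z this has rank 6, with invariant factors (1,1,1,1,1,1).

Reading off H_k = ker ∂_k / im ∂_{k+1}:

  H_0: rank C_0 − rank ∂_1 = 6 − 5 = 1, and the invariant factors of ∂_1 are all 1, so H_0 ≅ Z.
  H_1: rank ker ∂_1 − rank ∂_2 = (12 − 5) − 6 = 1, and the invariant factors of ∂_2 are all 1, so H_1 ≅ Z.
  H_2: rank ker ∂_2 − rank ∂_3 = (6 − 6) − 0 = 0, and there is no ∂_3, so H_2 ≅ 0.

As a check, the Euler characteristic is 6 − 12 + 6 = 0, which agrees with 1 − 1 + 0 = 0.

H_0 ≅ Z,  H_1 ≅ Z,  H_2 = 0.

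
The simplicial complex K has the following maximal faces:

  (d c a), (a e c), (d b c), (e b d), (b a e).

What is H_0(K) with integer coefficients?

H_0 ≅ Z.

Fix the vertex order a < b < c < d < e and write every simplex with vertices in increasing order. Then dim K = 2 and the simplices of K are:

  0-simplices (5): a, b, c, d, e
  1-simplices (10): ab, ac, ad, ae, bc, bd, be, cd, ce, de
  2-simplices (5): abe, acd, ace, bcd, bde

so the chain groups are C_0 ≅ Z^5, C_1 ≅ Z^10, C_2 ≅ Z^5.

Boundary ∂_1: C_1 → C_0 is given by ∂[p,q] = [q] − [p]. For instance
  ∂ae = e − a.
The 5×10 boundary matrix has rank 4 and Smith normal form diag(1,1,1,1).

The boundary map ∂_2: C_2 → C_1 maps a triangle to the signed sum of its edges. For instance
  ∂ace = ce − ae + ac,
  ∂bde = de − be + bd.
As a 10×5 matrix over Z this has rank 5, with invariant factors (1,1,1,1,1).

Reading off H_k = ker ∂_k / im ∂_{k+1}:

  H_0: rank C_0 − rank ∂_1 = 5 − 4 = 1, and the invariant factors of ∂_1 are all 1, so H_0 ≅ Z.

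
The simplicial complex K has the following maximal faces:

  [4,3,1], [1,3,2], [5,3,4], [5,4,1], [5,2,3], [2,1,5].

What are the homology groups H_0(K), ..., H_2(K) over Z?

H_0 ≅ Z,  H_1 = 0,  H_2 ≅ Z.

Fix the vertex order 1 < 2 < 3 < 4 < 5 and write every simplex with vertices in increasing order. Then dim K = 2 and the simplices of K are:

  0-simplices (5): [1], [2], [3], [4], [5]
  1-simplices (9): [1,2], [1,3], [1,4], [1,5], [2,3], [2,5], [3,4], [3,5], [4,5]
  2-simplices (6): [1,2,3], [1,2,5], [1,3,4], [1,4,5], [2,3,5], [3,4,5]

so the chain groups are C_0 ≅ Z^5, C_1 ≅ Z^9, C_2 ≅ Z^6.

The boundary map ∂_1: C_1 → C_0 sends each edge [p,q] (with p < q) to q − p.
The 5×9 boundary matrix has rank 4 and Smith normal form diag(1,1,1,1).

∂_2: C_2 → C_1 acts by ∂[p,q,r] = [q,r] − [p,r] + [p,q]. For instance
  ∂[1,4,5] = [4,5] − [1,5] + [1,4],
  ∂[1,2,5] = [2,5] − [1,5] + [1,2].
As a 9×6 matrix over Z this has rank 5, with invariant factors (1,1,1,1,1).

Reading off H_k = ker ∂_k / im ∂_{k+1}:

  H_0: rank C_0 − rank ∂_1 = 5 − 4 = 1, and the invariant factors of ∂_1 are all 1, so H_0 = Z.
  H_1: rank ker ∂_1 − rank ∂_2 = (9 − 4) − 5 = 0, and the invariant factors of ∂_2 are all 1, so H_1 = 0.
  H_2: rank ker ∂_2 − rank ∂_3 = (6 − 5) − 0 = 1, and there is no ∂_3, so H_2 = Z.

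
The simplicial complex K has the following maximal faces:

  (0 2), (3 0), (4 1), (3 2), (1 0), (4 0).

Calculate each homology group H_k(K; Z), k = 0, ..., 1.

H_0 ≅ Z,  H_1 ≅ Z^2.

Order the vertices as 0 < 1 < 2 < 3 < 4. Listing each simplex with vertices in this order, K has dimension 1 with simplices:

  0-simplices (5): [0], [1], [2], [3], [4]
  1-simplices (6): [0,1], [0,2], [0,3], [0,4], [1,4], [2,3]

so the chain groups are C_0 ≅ Z^5, C_1 ≅ Z^6.

The boundary map ∂_1: C_1 → C_0 is given by ∂[p,q] = [q] − [p].
As a 5×6 matrix over Z this has rank 4, with invariant factors (1,1,1,1).

Reading off H_k = ker ∂_k / im ∂_{k+1}:

  H_0: rank C_0 − rank ∂_1 = 5 − 4 = 1, and the invariant factors of ∂_1 are all 1, so H_0 ≅ Z.
  H_1: rank ker ∂_1 − rank ∂_2 = (6 − 4) − 0 = 2, and there is no ∂_2, so H_1 ≅ Z^2.

(K is a triangulation of a wedge of 2 circles.)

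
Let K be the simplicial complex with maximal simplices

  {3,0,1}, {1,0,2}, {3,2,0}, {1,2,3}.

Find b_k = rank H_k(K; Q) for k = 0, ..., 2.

b_0 = 1, b_1 = 0, b_2 = 1.

Order the vertices as 0 < 1 < 2 < 3. Listing each simplex with vertices in this order, K has dimension 2 with simplices:

  0-simplices (4): [0], [1], [2], [3]
  1-simplices (6): [0,1], [0,2], [0,3], [1,2], [1,3], [2,3]
  2-simplices (4): [0,1,2], [0,1,3], [0,2,3], [1,2,3]

Hence C_0 ≅ Z^4, C_1 ≅ Z^6, C_2 ≅ Z^4.

Boundary ∂_1: C_1 → C_0 maps an edge to its endpoints' difference, ∂[p,q] = q − p.
As a 4×6 matrix over Z this has rank 3, with invariant factors (1,1,1).

∂_2: C_2 → C_1 maps a triangle to the signed sum of its edges. For instance
  ∂[0,2,3] = [2,3] − [0,3] + [0,2],
  ∂[0,1,2] = [1,2] − [0,2] + [0,1].
This gives a 6×4 integer matrix of rank 3; reducing to Smith normal form yields diagonal entries (1,1,1).

Reading off H_k = ker ∂_k / im ∂_{k+1}:

  H_0: rank C_0 − rank ∂_1 = 4 − 3 = 1, and the invariant factors of ∂_1 are all 1, so H_0 = Z.
  H_1: rank ker ∂_1 − rank ∂_2 = (6 − 3) − 3 = 0, and the invariant factors of ∂_2 are all 1, so H_1 = 0.
  H_2: rank ker ∂_2 − rank ∂_3 = (4 − 3) − 0 = 1, and there is no ∂_3, so H_2 = Z.

(K is a triangulation of the 2-sphere S^2.)

Hence the Betti numbers are b_0 = 1, b_1 = 0, b_2 = 1.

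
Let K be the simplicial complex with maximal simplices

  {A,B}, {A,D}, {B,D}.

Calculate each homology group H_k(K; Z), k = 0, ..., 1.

Fix the vertex order A < B < D and write every simplex with vertices in increasing order. Then dim K = 1 and the simplices of K are:

  0-simplices (3): A, B, D
  1-simplices (3): AB, AD, BD

giving chain groups C_0 ≅ Z^3, C_1 ≅ Z^3.

The boundary map ∂_1: C_1 → C_0 maps an edge to its endpoints' difference, ∂[p,q] = q − p. For instance
  ∂BD = D − B.
This gives a 3×3 integer matrix of rank 2; reducing to Smith normal form yields diagonal entries (1,1).

Computing H_k = (kernel of ∂_k) / (image of ∂_{k+1}):

  H_0: rank C_0 − rank ∂_1 = 3 − 2 = 1, and the invariant factors of ∂_1 are all 1, so H_0 = Z.
  H_1: rank ker ∂_1 − rank ∂_2 = (3 − 2) − 0 = 1, and there is no ∂_2, so H_1 = Z.

H_0 ≅ Z,  H_1 ≅ Z.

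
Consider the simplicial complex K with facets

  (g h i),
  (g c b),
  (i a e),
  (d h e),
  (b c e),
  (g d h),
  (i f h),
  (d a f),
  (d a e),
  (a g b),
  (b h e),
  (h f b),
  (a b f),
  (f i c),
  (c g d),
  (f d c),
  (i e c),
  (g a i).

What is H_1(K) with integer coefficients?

H_1 = Z^2.

We work with the vertex ordering a < b < c < d < e < f < g < h < i. The simplices of K, each written with vertices in increasing order, are:

  0-simplices (9): a, b, c, d, e, f, g, h, i
  1-simplices (27): ab, ad, ae, af, ag, ai, bc, be, bf, bg, bh, cd, ce, cf, cg, ci, de, df, dg, dh, eh, ei, fh, fi, gh, gi, hi
  2-simplices (18): abf, abg, ade, adf, aei, agi, bce, bcg, beh, bfh, cdf, cdg, cei, cfi, deh, dgh, fhi, ghi

giving chain groups C_0 ≅ Z^9, C_1 ≅ Z^27, C_2 ≅ Z^18.

Boundary ∂_1: C_1 → C_0 maps an edge to its endpoints' difference, ∂[p,q] = q − p.
The 9×27 boundary matrix has rank 8 and Smith normal form diag(1,1,1,1,1,1,1,1).

Boundary ∂_2: C_2 → C_1 sends each 2-simplex [p,q,r] to [q,r] − [p,r] + [p,q]. For instance
  ∂beh = eh − bh + be,
  ∂bfh = fh − bh + bf.
As a 27×18 matrix over Z this has rank 17, with invariant factors (1,1,1,1,1,1,1,1,1,1,1,1,1,1,1,1,1).

Computing H_k = (kernel of ∂_k) / (image of ∂_{k+1}):

  H_1: rank ker ∂_1 − rank ∂_2 = (27 − 8) − 17 = 2, and the invariant factors of ∂_2 are all 1, so H_1 ≅ Z^2.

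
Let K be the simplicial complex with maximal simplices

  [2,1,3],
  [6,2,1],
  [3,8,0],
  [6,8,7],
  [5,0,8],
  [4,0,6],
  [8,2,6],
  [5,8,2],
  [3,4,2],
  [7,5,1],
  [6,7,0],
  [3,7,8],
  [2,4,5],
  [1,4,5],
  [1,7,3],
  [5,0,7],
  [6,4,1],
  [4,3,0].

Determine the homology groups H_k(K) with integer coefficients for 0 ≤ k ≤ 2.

Take the total order 0 < 1 < 2 < 3 < 4 < 5 < 6 < 7 < 8 on the vertex set. Then K (dimension 2) consists of the simplices:

  0-simplices (9): [0], [1], [2], [3], [4], [5], [6], [7], [8]
  1-simplices (27): (27 of them)
  2-simplices (18): [0,3,4], [0,3,8], [0,4,6], [0,5,7], [0,5,8], [0,6,7], [1,2,3], [1,2,6], [1,3,7], [1,4,5], [1,4,6], [1,5,7], [2,3,4], [2,4,5], [2,5,8], [2,6,8], [3,7,8], [6,7,8]

Hence C_0 ≅ Z^9, C_1 ≅ Z^27, C_2 ≅ Z^18.

Boundary ∂_1: C_1 → C_0 sends each edge [p,q] (with p < q) to q − p.
This gives a 9×27 integer matrix of rank 8; reducing to Smith normal form yields diagonal entries (1,1,1,1,1,1,1,1).

∂_2: C_2 → C_1 maps a triangle to the signed sum of its edges. For instance
  ∂[2,6,8] = [6,8] − [2,8] + [2,6],
  ∂[2,4,5] = [4,5] − [2,5] + [2,4].
This gives a 27×18 integer matrix of rank 18; reducing to Smith normal form yields diagonal entries (1,1,1,1,1,1,1,1,1,1,1,1,1,1,1,1,1,2).

Computing H_k = (kernel of ∂_k) / (image of ∂_{k+1}):

  H_0: rank C_0 − rank ∂_1 = 9 − 8 = 1, and the invariant factors of ∂_1 are all 1, so H_0 = Z.
  H_1: rank ker ∂_1 − rank ∂_2 = (27 − 8) − 18 = 1, and ∂_2 has invariant factor 2 > 1, so H_1 = Z × Z/2.
  H_2: rank ker ∂_2 − rank ∂_3 = (18 − 18) − 0 = 0, and there is no ∂_3, so H_2 = 0.

(K is a triangulation of the Klein bottle.)

H_0 ≅ Z,  H_1 ≅ Z × Z/2,  H_2 = 0.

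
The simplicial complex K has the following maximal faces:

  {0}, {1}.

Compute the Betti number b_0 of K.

We work with the vertex ordering 0 < 1. The simplices of K, each written with vertices in increasing order, are:

  0-simplices (2): [0], [1]

so the chain groups are C_0 ≅ Z^2.

Computing H_k = (kernel of ∂_k) / (image of ∂_{k+1}):

  H_0: rank C_0 − rank ∂_1 = 2 − 0 = 2, and there is no ∂_1, so H_0 = Z^2.

(K is a triangulation of a set of 2 points.)

Hence the Betti numbers are b_0 = 2.

b_0 = 2.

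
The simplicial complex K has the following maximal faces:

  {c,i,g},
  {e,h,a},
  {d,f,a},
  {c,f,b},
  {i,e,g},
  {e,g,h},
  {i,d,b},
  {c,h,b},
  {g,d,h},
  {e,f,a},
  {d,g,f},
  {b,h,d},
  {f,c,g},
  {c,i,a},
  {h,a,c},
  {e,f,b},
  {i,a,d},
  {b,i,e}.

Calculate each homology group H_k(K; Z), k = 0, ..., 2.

K has 9 vertices, 27 edges, 18 triangles.
rank ∂_0 = 0, rank ∂_1 = 8 ⇒ b_0 = 9 − 0 − 8 = 1; all invariant factors of ∂_1 are 1 so no torsion. So H_0 ≅ Z.
rank ∂_1 = 8, rank ∂_2 = 17 ⇒ b_1 = 27 − 8 − 17 = 2; all invariant factors of ∂_2 are 1 so no torsion. So H_1 ≅ Z^2.
rank ∂_2 = 17, rank ∂_3 = 0 ⇒ b_2 = 18 − 17 − 0 = 1. So H_2 ≅ Z.

H_0 = Z,  H_1 = Z^2,  H_2 = Z.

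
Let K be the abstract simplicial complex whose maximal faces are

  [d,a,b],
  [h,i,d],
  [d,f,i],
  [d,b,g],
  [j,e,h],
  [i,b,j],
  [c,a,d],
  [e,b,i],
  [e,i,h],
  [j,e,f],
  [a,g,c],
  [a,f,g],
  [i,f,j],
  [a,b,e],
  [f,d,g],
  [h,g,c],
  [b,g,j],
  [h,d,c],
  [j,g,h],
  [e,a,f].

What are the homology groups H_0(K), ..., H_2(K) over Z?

Take the total order a < b < c < d < e < f < g < h < i < j on the vertex set. Then K (dimension 2) consists of the simplices:

  0-simplices (10): a, b, c, d, e, f, g, h, i, j
  1-simplices (30): ab, ac, ad, ae, af, ag, bd, be, bg, bi, bj, cd, cg, ch, df, dg, dh, di, ef, eh, ei, ej, fg, fi, fj, gh, gj, hi, hj, ij
  2-simplices (20): abd, abe, acd, acg, aef, afg, bdg, bei, bgj, bij, cdh, cgh, dfg, dfi, dhi, efj, ehi, ehj, fij, ghj

so the chain groups are C_0 ≅ Z^10, C_1 ≅ Z^30, C_2 ≅ Z^20.

The boundary map ∂_1: C_1 → C_0 maps an edge to its endpoints' difference, ∂[p,q] = q − p.
This gives a 10×30 integer matrix of rank 9; reducing to Smith normal form yields diagonal entries (1,1,1,1,1,1,1,1,1).

The boundary map ∂_2: C_2 → C_1 maps a triangle to the signed sum of its edges. For instance
  ∂dfg = fg − dg + df,
  ∂ehj = hj − ej + eh.
The resulting 30×20 matrix has rank 20, and its Smith normal form has invariant factors (1,1,1,1,1,1,1,1,1,1,1,1,1,1,1,1,1,1,1,2).

Reading off H_k = ker ∂_k / im ∂_{k+1}:

  H_0: rank C_0 − rank ∂_1 = 10 − 9 = 1, and the invariant factors of ∂_1 are all 1, so H_0 ≅ Z.
  H_1: rank ker ∂_1 − rank ∂_2 = (30 − 9) − 20 = 1, and ∂_2 has invariant factor 2 > 1, so H_1 ≅ Z ⊕ Z/2Z.
  H_2: rank ker ∂_2 − rank ∂_3 = (20 − 20) − 0 = 0, and there is no ∂_3, so H_2 ≅ 0.

H_0 ≅ Z,  H_1 ≅ Z ⊕ Z/2Z,  H_2 = 0.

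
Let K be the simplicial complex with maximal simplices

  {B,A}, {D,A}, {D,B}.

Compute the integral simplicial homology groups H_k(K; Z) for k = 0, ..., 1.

Take the total order A < B < D on the vertex set. Then K (dimension 1) consists of the simplices:

  0-simplices (3): A, B, D
  1-simplices (3): AB, AD, BD

so the chain groups are C_0 ≅ Z^3, C_1 ≅ Z^3.

∂_1: C_1 → C_0 maps an edge to its endpoints' difference, ∂[p,q] = q − p.
This gives a 3×3 integer matrix of rank 2; reducing to Smith normal form yields diagonal entries (1,1).

Computing H_k = (kernel of ∂_k) / (image of ∂_{k+1}):

  H_0: rank C_0 − rank ∂_1 = 3 − 2 = 1, and the invariant factors of ∂_1 are all 1, so H_0 ≅ Z.
  H_1: rank ker ∂_1 − rank ∂_2 = (3 − 2) − 0 = 1, and there is no ∂_2, so H_1 ≅ Z.

As a check, the Euler characteristic is 3 − 3 = 0, which agrees with 1 − 1 = 0.

H_0 = Z,  H_1 = Z.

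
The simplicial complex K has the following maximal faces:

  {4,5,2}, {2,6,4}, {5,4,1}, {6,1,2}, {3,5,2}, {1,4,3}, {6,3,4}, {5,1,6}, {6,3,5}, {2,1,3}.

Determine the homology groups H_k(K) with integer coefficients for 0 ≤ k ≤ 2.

We work with the vertex ordering 1 < 2 < 3 < 4 < 5 < 6. The simplices of K, each written with vertices in increasing order, are:

  0-simplices (6): [1], [2], [3], [4], [5], [6]
  1-simplices (15): [1,2], [1,3], [1,4], [1,5], [1,6], [2,3], [2,4], [2,5], [2,6], [3,4], [3,5], [3,6], [4,5], [4,6], [5,6]
  2-simplices (10): [1,2,3], [1,2,6], [1,3,4], [1,4,5], [1,5,6], [2,3,5], [2,4,5], [2,4,6], [3,4,6], [3,5,6]

giving chain groups C_0 ≅ Z^6, C_1 ≅ Z^15, C_2 ≅ Z^10.

∂_1: C_1 → C_0 is given by ∂[p,q] = [q] − [p]. For instance
  ∂[3,4] = [4] − [3].
The resulting 6×15 matrix has rank 5, and its Smith normal form has invariant factors (1,1,1,1,1).

Boundary ∂_2: C_2 → C_1 acts by ∂[p,q,r] = [q,r] − [p,r] + [p,q]. For instance
  ∂[2,4,5] = [4,5] − [2,5] + [2,4],
  ∂[2,3,5] = [3,5] − [2,5] + [2,3].
As a 15×10 matrix over Z this has rank 10, with invariant factors (1,1,1,1,1,1,1,1,1,2).

Reading off H_k = ker ∂_k / im ∂_{k+1}:

  H_0: rank C_0 − rank ∂_1 = 6 − 5 = 1, and the invariant factors of ∂_1 are all 1, so H_0 ≅ Z.
  H_1: rank ker ∂_1 − rank ∂_2 = (15 − 5) − 10 = 0, and ∂_2 has invariant factor 2 > 1, so H_1 ≅ Z/2.
  H_2: rank ker ∂_2 − rank ∂_3 = (10 − 10) − 0 = 0, and there is no ∂_3, so H_2 ≅ 0.

H_0 = Z,  H_1 = Z/2,  H_2 = 0.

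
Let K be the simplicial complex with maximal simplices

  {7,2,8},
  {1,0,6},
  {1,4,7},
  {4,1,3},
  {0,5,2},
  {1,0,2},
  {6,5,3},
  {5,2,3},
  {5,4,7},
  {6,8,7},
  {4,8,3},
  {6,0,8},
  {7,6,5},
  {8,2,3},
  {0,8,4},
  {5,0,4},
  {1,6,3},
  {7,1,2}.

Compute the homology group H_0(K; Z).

Fix the vertex order 0 < 1 < 2 < 3 < 4 < 5 < 6 < 7 < 8 and write every simplex with vertices in increasing order. Then dim K = 2 and the simplices of K are:

  0-simplices (9): [0], [1], [2], [3], [4], [5], [6], [7], [8]
  1-simplices (27): (27 of them)
  2-simplices (18): [0,1,2], [0,1,6], [0,2,5], [0,4,5], [0,4,8], [0,6,8], [1,2,7], [1,3,4], [1,3,6], [1,4,7], [2,3,5], [2,3,8], [2,7,8], [3,4,8], [3,5,6], [4,5,7], [5,6,7], [6,7,8]

giving chain groups C_0 ≅ Z^9, C_1 ≅ Z^27, C_2 ≅ Z^18.

∂_1: C_1 → C_0 sends each edge [p,q] (with p < q) to q − p. For instance
  ∂[6,7] = [7] − [6].
As a 9×27 matrix over Z this has rank 8, with invariant factors (1,1,1,1,1,1,1,1).

∂_2: C_2 → C_1 acts by ∂[p,q,r] = [q,r] − [p,r] + [p,q]. For instance
  ∂[0,6,8] = [6,8] − [0,8] + [0,6],
  ∂[6,7,8] = [7,8] − [6,8] + [6,7].
As a 27×18 matrix over Z this has rank 17, with invariant factors (1,1,1,1,1,1,1,1,1,1,1,1,1,1,1,1,1).

Now H_k = ker ∂_k / im ∂_{k+1}, so:

  H_0: rank C_0 − rank ∂_1 = 9 − 8 = 1, and the invariant factors of ∂_1 are all 1, so H_0 = Z.

H_0 ≅ Z.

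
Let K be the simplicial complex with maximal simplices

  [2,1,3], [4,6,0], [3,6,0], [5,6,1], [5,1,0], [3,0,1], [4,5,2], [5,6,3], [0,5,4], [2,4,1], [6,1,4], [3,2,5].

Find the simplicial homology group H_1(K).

H_1 = Z/2.

Fix the vertex order 0 < 1 < 2 < 3 < 4 < 5 < 6 and write every simplex with vertices in increasing order. Then dim K = 2 and the simplices of K are:

  0-simplices (7): [0], [1], [2], [3], [4], [5], [6]
  1-simplices (18): [0,1], [0,3], [0,4], [0,5], [0,6], [1,2], [1,3], [1,4], [1,5], [1,6], [2,3], [2,4], [2,5], [3,5], [3,6], [4,5], [4,6], [5,6]
  2-simplices (12): [0,1,3], [0,1,5], [0,3,6], [0,4,5], [0,4,6], [1,2,3], [1,2,4], [1,4,6], [1,5,6], [2,3,5], [2,4,5], [3,5,6]

giving chain groups C_0 ≅ Z^7, C_1 ≅ Z^18, C_2 ≅ Z^12.

The boundary map ∂_1: C_1 → C_0 is given by ∂[p,q] = [q] − [p].
As a 7×18 matrix over Z this has rank 6, with invariant factors (1,1,1,1,1,1).

Boundary ∂_2: C_2 → C_1 acts by ∂[p,q,r] = [q,r] − [p,r] + [p,q]. For instance
  ∂[1,5,6] = [5,6] − [1,6] + [1,5],
  ∂[1,2,4] = [2,4] − [1,4] + [1,2].
The resulting 18×12 matrix has rank 12, and its Smith normal form has invariant factors (1,1,1,1,1,1,1,1,1,1,1,2).

Computing H_k = (kernel of ∂_k) / (image of ∂_{k+1}):

  H_1: rank ker ∂_1 − rank ∂_2 = (18 − 6) − 12 = 0, and ∂_2 has invariant factor 2 > 1, so H_1 = Z/2.

(K is a triangulation of the real projective plane RP^2.)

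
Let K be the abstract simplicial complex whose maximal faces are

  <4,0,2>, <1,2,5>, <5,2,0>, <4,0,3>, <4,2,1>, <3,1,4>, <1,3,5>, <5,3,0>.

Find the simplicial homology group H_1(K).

Take the total order 0 < 1 < 2 < 3 < 4 < 5 on the vertex set. Then K (dimension 2) consists of the simplices:

  0-simplices (6): [0], [1], [2], [3], [4], [5]
  1-simplices (12): [0,2], [0,3], [0,4], [0,5], [1,2], [1,3], [1,4], [1,5], [2,4], [2,5], [3,4], [3,5]
  2-simplices (8): [0,2,4], [0,2,5], [0,3,4], [0,3,5], [1,2,4], [1,2,5], [1,3,4], [1,3,5]

Hence C_0 ≅ Z^6, C_1 ≅ Z^12, C_2 ≅ Z^8.

The boundary map ∂_1: C_1 → C_0 is given by ∂[p,q] = [q] − [p].
As a 6×12 matrix over Z this has rank 5, with invariant factors (1,1,1,1,1).

The boundary map ∂_2: C_2 → C_1 acts by ∂[p,q,r] = [q,r] − [p,r] + [p,q]. For instance
  ∂[1,3,4] = [3,4] − [1,4] + [1,3],
  ∂[1,3,5] = [3,5] − [1,5] + [1,3].
As a 12×8 matrix over Z this has rank 7, with invariant factors (1,1,1,1,1,1,1).

Reading off H_k = ker ∂_k / im ∂_{k+1}:

  H_1: rank ker ∂_1 − rank ∂_2 = (12 − 5) − 7 = 0, and the invariant factors of ∂_2 are all 1, so H_1 = 0.

(K is a triangulation of the 2-sphere S^2.)

H_1 = 0.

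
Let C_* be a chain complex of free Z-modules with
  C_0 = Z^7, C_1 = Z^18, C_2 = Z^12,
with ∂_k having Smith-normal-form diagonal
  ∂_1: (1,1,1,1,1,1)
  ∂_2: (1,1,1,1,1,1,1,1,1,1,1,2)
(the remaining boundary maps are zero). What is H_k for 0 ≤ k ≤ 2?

H_0: b_0 = 7 − 0 − 6 = 1; torsion from ∂_1 factors > 1: none. So H_0 = Z.
H_1: b_1 = 18 − 6 − 12 = 0; torsion from ∂_2 factors > 1: [2]. So H_1 = Z/2Z.
H_2: b_2 = 12 − 12 − 0 = 0; torsion from ∂_3 factors > 1: none. So H_2 = 0.

H_0 = Z,  H_1 = Z/2Z,  H_2 = 0.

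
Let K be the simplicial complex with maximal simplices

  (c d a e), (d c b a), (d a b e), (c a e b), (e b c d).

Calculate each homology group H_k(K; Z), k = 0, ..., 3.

H_0 = Z,  H_1 = 0,  H_2 = 0,  H_3 = Z.

K has 5 vertices, 10 edges, 10 triangles, 5 3-simplices.
rank ∂_0 = 0, rank ∂_1 = 4 ⇒ b_0 = 5 − 0 − 4 = 1; all invariant factors of ∂_1 are 1 so no torsion. So H_0 = Z.
rank ∂_1 = 4, rank ∂_2 = 6 ⇒ b_1 = 10 − 4 − 6 = 0; all invariant factors of ∂_2 are 1 so no torsion. So H_1 = 0.
rank ∂_2 = 6, rank ∂_3 = 4 ⇒ b_2 = 10 − 6 − 4 = 0; all invariant factors of ∂_3 are 1 so no torsion. So H_2 = 0.
rank ∂_3 = 4, rank ∂_4 = 0 ⇒ b_3 = 5 − 4 − 0 = 1. So H_3 = Z.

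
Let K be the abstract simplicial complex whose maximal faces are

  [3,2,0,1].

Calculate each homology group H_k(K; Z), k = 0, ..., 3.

Take the total order 0 < 1 < 2 < 3 on the vertex set. Then K (dimension 3) consists of the simplices:

  0-simplices (4): [0], [1], [2], [3]
  1-simplices (6): [0,1], [0,2], [0,3], [1,2], [1,3], [2,3]
  2-simplices (4): [0,1,2], [0,1,3], [0,2,3], [1,2,3]
  3-simplices (1): [0,1,2,3]

Hence C_0 ≅ Z^4, C_1 ≅ Z^6, C_2 ≅ Z^4, C_3 ≅ Z^1.

Boundary ∂_1: C_1 → C_0 is given by ∂[p,q] = [q] − [p]. For instance
  ∂[2,3] = [3] − [2].
The 4×6 boundary matrix has rank 3 and Smith normal form diag(1,1,1).

Boundary ∂_2: C_2 → C_1 sends each 2-simplex [p,q,r] to [q,r] − [p,r] + [p,q]. For instance
  ∂[0,1,3] = [1,3] − [0,3] + [0,1],
  ∂[0,2,3] = [2,3] − [0,3] + [0,2].
This gives a 6×4 integer matrix of rank 3; reducing to Smith normal form yields diagonal entries (1,1,1).

∂_3: C_3 → C_2 sends each 3-simplex σ to the alternating sum Σ_i (−1)^i (σ with its i-th vertex removed). For instance
  ∂[0,1,2,3] = [1,2,3] − [0,2,3] + [0,1,3] − [0,1,2].
The 4×1 boundary matrix has rank 1 and Smith normal form diag(1).

From H_k ≅ ker(∂_k) / im(∂_{k+1}) we obtain:

  H_0: rank C_0 − rank ∂_1 = 4 − 3 = 1, and the invariant factors of ∂_1 are all 1, so H_0 ≅ Z.
  H_1: rank ker ∂_1 − rank ∂_2 = (6 − 3) − 3 = 0, and the invariant factors of ∂_2 are all 1, so H_1 ≅ 0.
  H_2: rank ker ∂_2 − rank ∂_3 = (4 − 3) − 1 = 0, and the invariant factors of ∂_3 are all 1, so H_2 ≅ 0.
  H_3: rank ker ∂_3 − rank ∂_4 = (1 − 1) − 0 = 0, and there is no ∂_4, so H_3 ≅ 0.

(K is a triangulation of the 3-simplex.)

H_0 ≅ Z,  H_1 = 0,  H_2 = 0,  H_3 = 0.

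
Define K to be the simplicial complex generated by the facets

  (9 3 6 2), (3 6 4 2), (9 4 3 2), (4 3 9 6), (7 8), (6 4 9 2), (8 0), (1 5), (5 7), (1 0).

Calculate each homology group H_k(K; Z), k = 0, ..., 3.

Order the vertices as 0 < 1 < 2 < 3 < 4 < 5 < 6 < 7 < 8 < 9. Listing each simplex with vertices in this order, K has dimension 3 with simplices:

  0-simplices (10): [0], [1], [2], [3], [4], [5], [6], [7], [8], [9]
  1-simplices (15): [0,1], [0,8], [1,5], [2,3], [2,4], [2,6], [2,9], [3,4], [3,6], [3,9], [4,6], [4,9], [5,7], [6,9], [7,8]
  2-simplices (10): [2,3,4], [2,3,6], [2,3,9], [2,4,6], [2,4,9], [2,6,9], [3,4,6], [3,4,9], [3,6,9], [4,6,9]
  3-simplices (5): [2,3,4,6], [2,3,4,9], [2,3,6,9], [2,4,6,9], [3,4,6,9]

giving chain groups C_0 ≅ Z^10, C_1 ≅ Z^15, C_2 ≅ Z^10, C_3 ≅ Z^5.

∂_1: C_1 → C_0 is given by ∂[p,q] = [q] − [p]. For instance
  ∂[0,1] = [1] − [0].
The 10×15 boundary matrix has rank 8 and Smith normal form diag(1,1,1,1,1,1,1,1).

Boundary ∂_2: C_2 → C_1 sends each 2-simplex [p,q,r] to [q,r] − [p,r] + [p,q]. For instance
  ∂[2,4,9] = [4,9] − [2,9] + [2,4],
  ∂[2,3,9] = [3,9] − [2,9] + [2,3].
This gives a 15×10 integer matrix of rank 6; reducing to Smith normal form yields diagonal entries (1,1,1,1,1,1).

Boundary ∂_3: C_3 → C_2 sends each 3-simplex σ to the alternating sum Σ_i (−1)^i (σ with its i-th vertex removed). For instance
  ∂[3,4,6,9] = [4,6,9] − [3,6,9] + [3,4,9] − [3,4,6],
  ∂[2,3,6,9] = [3,6,9] − [2,6,9] + [2,3,9] − [2,3,6].
The resulting 10×5 matrix has rank 4, and its Smith normal form has invariant factors (1,1,1,1).

Reading off H_k = ker ∂_k / im ∂_{k+1}:

  H_0: rank C_0 − rank ∂_1 = 10 − 8 = 2, and the invariant factors of ∂_1 are all 1, so H_0 = Z^2.
  H_1: rank ker ∂_1 − rank ∂_2 = (15 − 8) − 6 = 1, and the invariant factors of ∂_2 are all 1, so H_1 = Z.
  H_2: rank ker ∂_2 − rank ∂_3 = (10 − 6) − 4 = 0, and the invariant factors of ∂_3 are all 1, so H_2 = 0.
  H_3: rank ker ∂_3 − rank ∂_4 = (5 − 4) − 0 = 1, and there is no ∂_4, so H_3 = Z.

H_0 = Z^2,  H_1 = Z,  H_2 = 0,  H_3 = Z.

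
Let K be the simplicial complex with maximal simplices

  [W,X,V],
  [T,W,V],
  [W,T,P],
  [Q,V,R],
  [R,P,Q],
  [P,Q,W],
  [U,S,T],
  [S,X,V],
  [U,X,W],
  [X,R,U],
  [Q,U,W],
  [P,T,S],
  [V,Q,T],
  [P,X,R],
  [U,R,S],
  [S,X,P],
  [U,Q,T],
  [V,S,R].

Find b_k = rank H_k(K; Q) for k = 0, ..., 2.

b_0 = 1, b_1 = 1, b_2 = 0.

K has 9 vertices, 27 edges, 18 triangles.
rank ∂_0 = 0, rank ∂_1 = 8 ⇒ b_0 = 9 − 0 − 8 = 1; all invariant factors of ∂_1 are 1 so no torsion. So H_0 ≅ Z.
rank ∂_1 = 8, rank ∂_2 = 18 ⇒ b_1 = 27 − 8 − 18 = 1; ∂_2 has invariant factor(s) [2] giving torsion. So H_1 ≅ Z ⊕ Z/2.
rank ∂_2 = 18, rank ∂_3 = 0 ⇒ b_2 = 18 − 18 − 0 = 0. So H_2 ≅ 0.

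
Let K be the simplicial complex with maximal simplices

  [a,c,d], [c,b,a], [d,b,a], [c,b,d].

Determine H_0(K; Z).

H_0 = Z.

K has 4 vertices, 6 edges, 4 triangles.
rank ∂_0 = 0, rank ∂_1 = 3 ⇒ b_0 = 4 − 0 − 3 = 1; all invariant factors of ∂_1 are 1 so no torsion. So H_0 = Z.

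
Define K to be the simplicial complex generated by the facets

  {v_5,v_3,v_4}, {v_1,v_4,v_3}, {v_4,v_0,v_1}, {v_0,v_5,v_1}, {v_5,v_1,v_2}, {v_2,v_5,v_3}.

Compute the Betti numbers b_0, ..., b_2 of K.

Order the vertices as v_0 < v_1 < v_2 < v_3 < v_4 < v_5. Listing each simplex with vertices in this order, K has dimension 2 with simplices:

  0-simplices (6): [v_0], [v_1], [v_2], [v_3], [v_4], [v_5]
  1-simplices (12): [v_0,v_1], [v_0,v_4], [v_0,v_5], [v_1,v_2], [v_1,v_3], [v_1,v_4], [v_1,v_5], [v_2,v_3], [v_2,v_5], [v_3,v_4], [v_3,v_5], [v_4,v_5]
  2-simplices (6): [v_0,v_1,v_4], [v_0,v_1,v_5], [v_1,v_2,v_5], [v_1,v_3,v_4], [v_2,v_3,v_5], [v_3,v_4,v_5]

so the chain groups are C_0 ≅ Z^6, C_1 ≅ Z^12, C_2 ≅ Z^6.

∂_1: C_1 → C_0 sends each edge [p,q] (with p < q) to q − p.
The resulting 6×12 matrix has rank 5, and its Smith normal form has invariant factors (1,1,1,1,1).

The boundary map ∂_2: C_2 → C_1 maps a triangle to the signed sum of its edges. For instance
  ∂[v_1,v_3,v_4] = [v_3,v_4] − [v_1,v_4] + [v_1,v_3],
  ∂[v_3,v_4,v_5] = [v_4,v_5] − [v_3,v_5] + [v_3,v_4].
The resulting 12×6 matrix has rank 6, and its Smith normal form has invariant factors (1,1,1,1,1,1).

Computing H_k = (kernel of ∂_k) / (image of ∂_{k+1}):

  H_0: rank C_0 − rank ∂_1 = 6 − 5 = 1, and the invariant factors of ∂_1 are all 1, so H_0 = Z.
  H_1: rank ker ∂_1 − rank ∂_2 = (12 − 5) − 6 = 1, and the invariant factors of ∂_2 are all 1, so H_1 = Z.
  H_2: rank ker ∂_2 − rank ∂_3 = (6 − 6) − 0 = 0, and there is no ∂_3, so H_2 = 0.

Hence the Betti numbers are b_0 = 1, b_1 = 1, b_2 = 0.

b_0 = 1, b_1 = 1, b_2 = 0.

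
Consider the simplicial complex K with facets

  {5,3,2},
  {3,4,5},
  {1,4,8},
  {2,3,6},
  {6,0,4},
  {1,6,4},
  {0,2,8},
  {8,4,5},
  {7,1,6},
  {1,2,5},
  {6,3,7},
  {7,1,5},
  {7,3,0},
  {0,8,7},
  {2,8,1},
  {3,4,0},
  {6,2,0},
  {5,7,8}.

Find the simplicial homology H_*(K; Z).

H_0 ≅ Z,  H_1 ≅ Z ⊕ Z_2,  H_2 = 0.

Take the total order 0 < 1 < 2 < 3 < 4 < 5 < 6 < 7 < 8 on the vertex set. Then K (dimension 2) consists of the simplices:

  0-simplices (9): [0], [1], [2], [3], [4], [5], [6], [7], [8]
  1-simplices (27): (27 of them)
  2-simplices (18): [0,2,6], [0,2,8], [0,3,4], [0,3,7], [0,4,6], [0,7,8], [1,2,5], [1,2,8], [1,4,6], [1,4,8], [1,5,7], [1,6,7], [2,3,5], [2,3,6], [3,4,5], [3,6,7], [4,5,8], [5,7,8]

Hence C_0 ≅ Z^9, C_1 ≅ Z^27, C_2 ≅ Z^18.

Boundary ∂_1: C_1 → C_0 sends each edge [p,q] (with p < q) to q − p. For instance
  ∂[6,7] = [7] − [6].
As a 9×27 matrix over Z this has rank 8, with invariant factors (1,1,1,1,1,1,1,1).

∂_2: C_2 → C_1 acts by ∂[p,q,r] = [q,r] − [p,r] + [p,q]. For instance
  ∂[0,2,6] = [2,6] − [0,6] + [0,2],
  ∂[4,5,8] = [5,8] − [4,8] + [4,5].
As a 27×18 matrix over Z this has rank 18, with invariant factors (1,1,1,1,1,1,1,1,1,1,1,1,1,1,1,1,1,2).

Computing H_k = (kernel of ∂_k) / (image of ∂_{k+1}):

  H_0: rank C_0 − rank ∂_1 = 9 − 8 = 1, and the invariant factors of ∂_1 are all 1, so H_0 = Z.
  H_1: rank ker ∂_1 − rank ∂_2 = (27 − 8) − 18 = 1, and ∂_2 has invariant factor 2 > 1, so H_1 = Z ⊕ Z_2.
  H_2: rank ker ∂_2 − rank ∂_3 = (18 − 18) − 0 = 0, and there is no ∂_3, so H_2 = 0.

As a check, the Euler characteristic is 9 − 27 + 18 = 0, which agrees with 1 − 1 + 0 = 0.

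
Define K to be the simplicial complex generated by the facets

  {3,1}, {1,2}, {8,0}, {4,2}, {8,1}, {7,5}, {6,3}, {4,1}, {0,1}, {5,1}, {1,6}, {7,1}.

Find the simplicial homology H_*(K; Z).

Take the total order 0 < 1 < 2 < 3 < 4 < 5 < 6 < 7 < 8 on the vertex set. Then K (dimension 1) consists of the simplices:

  0-simplices (9): [0], [1], [2], [3], [4], [5], [6], [7], [8]
  1-simplices (12): [0,1], [0,8], [1,2], [1,3], [1,4], [1,5], [1,6], [1,7], [1,8], [2,4], [3,6], [5,7]

giving chain groups C_0 ≅ Z^9, C_1 ≅ Z^12.

∂_1: C_1 → C_0 maps an edge to its endpoints' difference, ∂[p,q] = q − p. For instance
  ∂[3,6] = [6] − [3].
The 9×12 boundary matrix has rank 8 and Smith normal form diag(1,1,1,1,1,1,1,1).

Now H_k = ker ∂_k / im ∂_{k+1}, so:

  H_0: rank C_0 − rank ∂_1 = 9 − 8 = 1, and the invariant factors of ∂_1 are all 1, so H_0 ≅ Z.
  H_1: rank ker ∂_1 − rank ∂_2 = (12 − 8) − 0 = 4, and there is no ∂_2, so H_1 ≅ Z^4.

As a check, the Euler characteristic is 9 − 12 = -3, which agrees with 1 − 4 = -3.

H_0 = Z,  H_1 = Z^4.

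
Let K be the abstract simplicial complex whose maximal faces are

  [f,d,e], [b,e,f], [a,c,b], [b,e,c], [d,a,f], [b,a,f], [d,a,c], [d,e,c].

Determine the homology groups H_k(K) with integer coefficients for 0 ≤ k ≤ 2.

H_0 = Z,  H_1 = 0,  H_2 = Z.

K has 6 vertices, 12 edges, 8 triangles.
rank ∂_0 = 0, rank ∂_1 = 5 ⇒ b_0 = 6 − 0 − 5 = 1; all invariant factors of ∂_1 are 1 so no torsion. So H_0 = Z.
rank ∂_1 = 5, rank ∂_2 = 7 ⇒ b_1 = 12 − 5 − 7 = 0; all invariant factors of ∂_2 are 1 so no torsion. So H_1 = 0.
rank ∂_2 = 7, rank ∂_3 = 0 ⇒ b_2 = 8 − 7 − 0 = 1. So H_2 = Z.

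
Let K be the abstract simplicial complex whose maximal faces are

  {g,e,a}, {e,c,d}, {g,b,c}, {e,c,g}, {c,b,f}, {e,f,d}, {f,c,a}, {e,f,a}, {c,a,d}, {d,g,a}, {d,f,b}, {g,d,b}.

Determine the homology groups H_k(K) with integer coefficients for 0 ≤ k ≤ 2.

Order the vertices as a < b < c < d < e < f < g. Listing each simplex with vertices in this order, K has dimension 2 with simplices:

  0-simplices (7): a, b, c, d, e, f, g
  1-simplices (18): ac, ad, ae, af, ag, bc, bd, bf, bg, cd, ce, cf, cg, de, df, dg, ef, eg
  2-simplices (12): acd, acf, adg, aef, aeg, bcf, bcg, bdf, bdg, cde, ceg, def

so the chain groups are C_0 ≅ Z^7, C_1 ≅ Z^18, C_2 ≅ Z^12.

∂_1: C_1 → C_0 is given by ∂[p,q] = [q] − [p]. For instance
  ∂bd = d − b.
As a 7×18 matrix over Z this has rank 6, with invariant factors (1,1,1,1,1,1).

The boundary map ∂_2: C_2 → C_1 sends each 2-simplex [p,q,r] to [q,r] − [p,r] + [p,q]. For instance
  ∂aeg = eg − ag + ae,
  ∂cde = de − ce + cd.
As a 18×12 matrix over Z this has rank 12, with invariant factors (1,1,1,1,1,1,1,1,1,1,1,2).

Computing H_k = (kernel of ∂_k) / (image of ∂_{k+1}):

  H_0: rank C_0 − rank ∂_1 = 7 − 6 = 1, and the invariant factors of ∂_1 are all 1, so H_0 = Z.
  H_1: rank ker ∂_1 − rank ∂_2 = (18 − 6) − 12 = 0, and ∂_2 has invariant factor 2 > 1, so H_1 = Z/2Z.
  H_2: rank ker ∂_2 − rank ∂_3 = (12 − 12) − 0 = 0, and there is no ∂_3, so H_2 = 0.

H_0 = Z,  H_1 = Z/2Z,  H_2 = 0.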